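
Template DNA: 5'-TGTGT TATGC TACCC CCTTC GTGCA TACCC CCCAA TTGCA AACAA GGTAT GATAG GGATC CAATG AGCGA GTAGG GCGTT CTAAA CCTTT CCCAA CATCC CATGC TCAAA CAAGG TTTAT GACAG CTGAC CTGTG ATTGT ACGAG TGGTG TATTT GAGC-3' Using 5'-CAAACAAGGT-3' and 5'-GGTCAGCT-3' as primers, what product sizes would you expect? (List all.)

93 bp, 25 bp

The forward primer CAAACAAGGT matches the top strand at positions 39–48, 107–116.
The reverse primer's reverse complement is AGCTGACC, matching at positions 124–131.
Each forward site pairs with the reverse site to give a product ending at position 131: sizes 93, 25 bp.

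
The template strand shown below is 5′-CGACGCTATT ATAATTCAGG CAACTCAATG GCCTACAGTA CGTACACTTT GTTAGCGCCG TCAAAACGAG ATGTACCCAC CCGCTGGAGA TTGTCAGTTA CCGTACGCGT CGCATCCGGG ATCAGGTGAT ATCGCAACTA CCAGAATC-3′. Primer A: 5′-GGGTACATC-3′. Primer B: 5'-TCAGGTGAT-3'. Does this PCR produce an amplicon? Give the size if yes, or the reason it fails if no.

No product — the primers' 3' ends point away from each other.

Primer A (GGGTACATC) has reverse complement GATGTACCC, which matches the top strand at positions 70–78; primer A anneals to the top strand there with its 3' end pointing upstream toward position 70.
Primer B (TCAGGTGAT) matches the top strand directly at positions 122–130; it anneals to the bottom strand with its 3' end pointing downstream toward position 130.
The 3' ends diverge (primer A extends toward position 1, primer B toward position 148), so the primers never converge on a shared product.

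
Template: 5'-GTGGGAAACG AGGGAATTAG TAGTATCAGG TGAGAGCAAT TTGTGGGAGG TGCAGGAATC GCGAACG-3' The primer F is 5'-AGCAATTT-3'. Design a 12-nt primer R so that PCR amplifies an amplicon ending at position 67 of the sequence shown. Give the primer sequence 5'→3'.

5'-CGTTCGCGATTC-3'

The forward primer binds at positions 35–42; the product's 3' end on the top strand is position 67.
The reverse primer anneals to the top strand over positions 56–67, i.e. to GAATCGCGAACG.
Its sequence written 5'→3' is the reverse complement: CGTTCGCGATTC.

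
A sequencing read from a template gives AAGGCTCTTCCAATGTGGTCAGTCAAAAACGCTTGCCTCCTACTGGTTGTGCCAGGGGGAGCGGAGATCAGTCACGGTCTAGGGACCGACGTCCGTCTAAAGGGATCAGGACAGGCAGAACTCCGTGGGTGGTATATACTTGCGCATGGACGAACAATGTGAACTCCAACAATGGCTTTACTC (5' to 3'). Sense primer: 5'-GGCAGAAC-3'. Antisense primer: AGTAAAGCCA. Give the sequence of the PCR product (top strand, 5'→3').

5'-GGCAGAACTCCGTGGGTGGTATATACTTGCGCATGGACGAACAATGTGAACTCCAACAATGGCTTTACT-3'

Scanning the template, GGCAGAAC occurs at positions 114–121; this primer anneals to the bottom strand there with its 3' end pointing downstream.
Taking the reverse complement of AGTAAAGCCA gives TGGCTTTACT, found at positions 173–182 on the template; the primer anneals here to the top strand with its 3' end pointing upstream.
The product is the template from position 114 through 182 (69 bp).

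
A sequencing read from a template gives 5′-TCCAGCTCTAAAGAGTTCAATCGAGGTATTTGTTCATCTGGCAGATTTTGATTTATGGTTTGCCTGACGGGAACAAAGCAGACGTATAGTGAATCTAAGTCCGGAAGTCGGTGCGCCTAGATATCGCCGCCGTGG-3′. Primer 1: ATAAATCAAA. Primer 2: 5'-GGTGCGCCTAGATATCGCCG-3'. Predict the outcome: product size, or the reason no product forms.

Primer 1 (ATAAATCAAA) has reverse complement TTTGATTTAT, which matches the top strand at positions 47–56; primer 1 anneals to the top strand there with its 3' end pointing upstream toward position 47.
Primer 2 (GGTGCGCCTAGATATCGCCG) matches the top strand directly at positions 110–129; it anneals to the bottom strand with its 3' end pointing downstream toward position 129.
The 3' ends diverge (primer 1 extends toward position 1, primer 2 toward position 135), so the primers never converge on a shared product.

No product — the primers' 3' ends point away from each other.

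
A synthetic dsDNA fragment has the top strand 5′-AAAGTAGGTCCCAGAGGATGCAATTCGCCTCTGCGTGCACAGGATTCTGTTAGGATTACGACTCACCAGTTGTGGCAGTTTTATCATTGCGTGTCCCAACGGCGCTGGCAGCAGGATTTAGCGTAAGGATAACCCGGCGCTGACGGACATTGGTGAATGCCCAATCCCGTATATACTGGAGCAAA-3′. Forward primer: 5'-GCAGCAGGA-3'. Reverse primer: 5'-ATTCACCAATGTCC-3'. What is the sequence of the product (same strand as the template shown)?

The forward primer matches the template at positions 108–116.
The reverse primer's reverse complement is GGACATTGGTGAAT, which matches the template at positions 145–158.
The product is the template from position 108 through 158 (51 bp).

5'-GCAGCAGGATTTAGCGTAAGGATAACCCGGCGCTGACGGACATTGGTGAAT-3'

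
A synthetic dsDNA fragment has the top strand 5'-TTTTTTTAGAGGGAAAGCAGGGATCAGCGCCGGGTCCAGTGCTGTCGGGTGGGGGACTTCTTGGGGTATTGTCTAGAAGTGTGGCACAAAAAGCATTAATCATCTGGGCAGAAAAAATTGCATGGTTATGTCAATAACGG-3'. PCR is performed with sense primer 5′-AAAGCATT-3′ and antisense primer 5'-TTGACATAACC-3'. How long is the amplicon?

Forward primer AAAGCATT is found on the top strand at positions 90–97.
Taking the reverse complement of TTGACATAACC gives GGTTATGTCAA, found at positions 124–134 on the template; the primer anneals here to the top strand with its 3' end pointing upstream.
Product length = (reverse-primer end) − (forward-primer start) + 1 = 134 − 90 + 1 = 45 bp.

45 bp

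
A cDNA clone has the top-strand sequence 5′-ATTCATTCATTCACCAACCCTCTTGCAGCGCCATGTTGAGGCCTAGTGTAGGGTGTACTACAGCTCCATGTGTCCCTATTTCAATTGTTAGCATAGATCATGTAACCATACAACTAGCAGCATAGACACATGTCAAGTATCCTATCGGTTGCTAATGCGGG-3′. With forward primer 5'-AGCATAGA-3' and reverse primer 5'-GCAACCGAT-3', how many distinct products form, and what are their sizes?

Two products: 63 bp, 34 bp

The forward primer AGCATAGA matches the top strand at positions 90–97, 119–126.
The reverse primer's reverse complement is ATCGGTTGC, matching at positions 144–152.
Each forward site pairs with the reverse site to give a product ending at position 152: sizes 63, 34 bp.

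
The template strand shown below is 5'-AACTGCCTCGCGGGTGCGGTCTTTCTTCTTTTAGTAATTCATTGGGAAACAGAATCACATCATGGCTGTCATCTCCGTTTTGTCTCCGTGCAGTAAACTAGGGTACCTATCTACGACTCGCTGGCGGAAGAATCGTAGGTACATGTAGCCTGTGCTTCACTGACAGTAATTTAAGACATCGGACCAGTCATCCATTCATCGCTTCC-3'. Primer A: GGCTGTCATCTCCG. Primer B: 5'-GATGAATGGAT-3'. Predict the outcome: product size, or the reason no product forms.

Yes — a 137 bp product.

Primer A (GGCTGTCATCTCCG) matches the top strand at positions 64–77; it acts as a forward primer.
Primer B's reverse complement is ATCCATTCATC, matching the top strand at positions 190–200; it acts as a reverse primer.
The 3' ends face each other across positions 64–200, giving a 137 bp product.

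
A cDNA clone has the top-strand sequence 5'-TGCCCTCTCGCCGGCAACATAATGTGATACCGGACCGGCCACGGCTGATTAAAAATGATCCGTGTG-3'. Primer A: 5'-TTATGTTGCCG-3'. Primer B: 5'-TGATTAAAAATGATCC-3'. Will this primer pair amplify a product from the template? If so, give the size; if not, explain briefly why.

No product — the primers' 3' ends point away from each other.

Primer A (TTATGTTGCCG) has reverse complement CGGCAACATAA, which matches the top strand at positions 12–22; primer A anneals to the top strand there with its 3' end pointing upstream toward position 12.
Primer B (TGATTAAAAATGATCC) matches the top strand directly at positions 46–61; it anneals to the bottom strand with its 3' end pointing downstream toward position 61.
The 3' ends diverge (primer A extends toward position 1, primer B toward position 66), so the primers never converge on a shared product.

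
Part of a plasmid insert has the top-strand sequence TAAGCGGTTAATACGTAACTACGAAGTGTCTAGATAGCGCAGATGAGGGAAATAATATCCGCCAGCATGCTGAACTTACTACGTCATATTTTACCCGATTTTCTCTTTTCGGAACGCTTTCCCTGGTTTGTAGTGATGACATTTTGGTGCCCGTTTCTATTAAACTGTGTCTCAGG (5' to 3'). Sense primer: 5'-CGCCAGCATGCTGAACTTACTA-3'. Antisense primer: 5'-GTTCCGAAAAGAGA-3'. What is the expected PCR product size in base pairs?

56 bp

The forward primer matches the template at positions 60–81.
Reverse complement of the reverse primer: TCTCTTTTCGGAAC. This occurs on the top strand at positions 102–115.
Amplicon spans positions 60–115: 56 bp.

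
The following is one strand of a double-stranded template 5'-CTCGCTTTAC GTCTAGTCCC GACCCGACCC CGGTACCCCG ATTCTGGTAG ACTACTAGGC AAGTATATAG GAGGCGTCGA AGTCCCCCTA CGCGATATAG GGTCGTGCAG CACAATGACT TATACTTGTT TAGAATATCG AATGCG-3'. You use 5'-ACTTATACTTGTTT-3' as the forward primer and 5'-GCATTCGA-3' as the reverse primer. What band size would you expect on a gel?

The forward primer matches the template at positions 118–131.
Taking the reverse complement of GCATTCGA gives TCGAATGC, found at positions 138–145 on the template; the primer anneals here to the top strand with its 3' end pointing upstream.
The product runs from position 118 to position 145, so its length is 145 − 118 + 1 = 28 bp.

28 bp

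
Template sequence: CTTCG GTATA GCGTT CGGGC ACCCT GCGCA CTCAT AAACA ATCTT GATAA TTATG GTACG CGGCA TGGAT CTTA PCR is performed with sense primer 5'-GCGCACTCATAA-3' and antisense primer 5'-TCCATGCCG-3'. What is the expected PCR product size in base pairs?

Scanning the template, GCGCACTCATAA occurs at positions 26–37; this primer anneals to the bottom strand there with its 3' end pointing downstream.
Reverse complement of the reverse primer: CGGCATGGA. This occurs on the top strand at positions 61–69.
Amplicon spans positions 26–69: 44 bp.

44 bp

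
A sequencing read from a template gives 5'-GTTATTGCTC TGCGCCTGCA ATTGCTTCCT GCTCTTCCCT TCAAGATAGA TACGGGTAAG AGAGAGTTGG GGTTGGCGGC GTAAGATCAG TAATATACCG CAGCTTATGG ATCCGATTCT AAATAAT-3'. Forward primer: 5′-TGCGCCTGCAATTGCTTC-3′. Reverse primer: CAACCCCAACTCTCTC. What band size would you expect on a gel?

65 bp

Scanning the template, TGCGCCTGCAATTGCTTC occurs at positions 11–28; this primer anneals to the bottom strand there with its 3' end pointing downstream.
Taking the reverse complement of CAACCCCAACTCTCTC gives GAGAGAGTTGGGGTTG, found at positions 60–75 on the template; the primer anneals here to the top strand with its 3' end pointing upstream.
The product runs from position 11 to position 75, so its length is 75 − 11 + 1 = 65 bp.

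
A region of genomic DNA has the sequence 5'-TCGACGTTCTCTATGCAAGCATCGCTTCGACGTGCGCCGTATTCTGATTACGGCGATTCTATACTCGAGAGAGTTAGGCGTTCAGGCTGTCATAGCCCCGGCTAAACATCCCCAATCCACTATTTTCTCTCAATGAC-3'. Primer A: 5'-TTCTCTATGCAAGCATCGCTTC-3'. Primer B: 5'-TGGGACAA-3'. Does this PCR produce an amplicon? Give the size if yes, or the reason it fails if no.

Primer B (TGGGACAA) does not match the top strand, and its reverse complement TTGTCCCA does not match either.
With no annealing site for primer B, no amplification occurs.

No product — primer B has no binding site in the template.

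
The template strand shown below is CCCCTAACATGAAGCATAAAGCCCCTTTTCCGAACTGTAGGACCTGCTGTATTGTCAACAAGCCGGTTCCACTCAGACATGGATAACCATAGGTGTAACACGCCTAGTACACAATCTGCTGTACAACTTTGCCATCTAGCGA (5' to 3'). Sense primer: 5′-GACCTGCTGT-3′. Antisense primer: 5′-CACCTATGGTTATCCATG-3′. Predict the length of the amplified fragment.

55 bp

Scanning the template, GACCTGCTGT occurs at positions 41–50; this primer anneals to the bottom strand there with its 3' end pointing downstream.
The reverse primer's reverse complement is CATGGATAACCATAGGTG, which matches the template at positions 78–95.
Product length = (reverse-primer end) − (forward-primer start) + 1 = 95 − 41 + 1 = 55 bp.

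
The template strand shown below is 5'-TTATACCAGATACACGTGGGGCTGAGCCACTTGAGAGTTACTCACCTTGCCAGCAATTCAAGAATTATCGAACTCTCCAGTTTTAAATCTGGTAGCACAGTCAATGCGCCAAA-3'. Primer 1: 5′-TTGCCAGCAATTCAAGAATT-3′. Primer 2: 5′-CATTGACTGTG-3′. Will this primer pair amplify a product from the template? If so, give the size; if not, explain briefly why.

Primer 1 (TTGCCAGCAATTCAAGAATT) matches the top strand at positions 47–66; it acts as a forward primer.
Primer 2's reverse complement is CACAGTCAATG, matching the top strand at positions 96–106; it acts as a reverse primer.
The 3' ends face each other across positions 47–106, giving a 60 bp product.

Yes — a 60 bp product.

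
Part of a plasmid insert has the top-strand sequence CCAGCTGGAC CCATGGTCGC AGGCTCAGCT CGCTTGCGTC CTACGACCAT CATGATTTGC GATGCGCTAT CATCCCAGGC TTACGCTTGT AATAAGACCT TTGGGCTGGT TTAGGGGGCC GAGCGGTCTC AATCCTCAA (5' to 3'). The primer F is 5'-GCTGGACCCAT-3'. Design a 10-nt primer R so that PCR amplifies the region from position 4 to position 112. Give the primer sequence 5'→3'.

5'-AAACCAGCCC-3'

The product's 3' end on the top strand is position 112.
The reverse primer anneals to the top strand over positions 103–112, i.e. to GGGCTGGTTT.
Its sequence written 5'→3' is the reverse complement: AAACCAGCCC.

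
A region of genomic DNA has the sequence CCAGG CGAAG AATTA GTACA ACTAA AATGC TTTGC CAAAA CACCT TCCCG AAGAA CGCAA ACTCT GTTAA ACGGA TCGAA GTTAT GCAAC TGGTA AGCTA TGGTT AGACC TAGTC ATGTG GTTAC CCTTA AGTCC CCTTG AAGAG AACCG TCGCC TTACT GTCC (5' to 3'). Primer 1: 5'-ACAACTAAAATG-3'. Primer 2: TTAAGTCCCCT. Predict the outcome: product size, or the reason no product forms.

Primer 1 (ACAACTAAAATG) matches the top strand at positions 18–29 (3' end points downstream).
Primer 2 (TTAAGTCCCCT) also matches the top strand directly, at positions 128–138 — its reverse complement AGGGGACTTAA is not present.
Both primers anneal to the bottom strand with 3' ends pointing the same way, so neither can prime synthesis back toward the other.

No product — both primers anneal to the same strand and extend in the same direction.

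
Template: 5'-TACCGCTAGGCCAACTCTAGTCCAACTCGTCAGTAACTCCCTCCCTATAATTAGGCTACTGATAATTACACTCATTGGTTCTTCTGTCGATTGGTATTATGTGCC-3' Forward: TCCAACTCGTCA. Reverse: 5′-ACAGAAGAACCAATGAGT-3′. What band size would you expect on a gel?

The forward primer matches the template at positions 21–32.
Reverse complement of the reverse primer: ACTCATTGGTTCTTCTGT. This occurs on the top strand at positions 70–87.
The product runs from position 21 to position 87, so its length is 87 − 21 + 1 = 67 bp.

67 bp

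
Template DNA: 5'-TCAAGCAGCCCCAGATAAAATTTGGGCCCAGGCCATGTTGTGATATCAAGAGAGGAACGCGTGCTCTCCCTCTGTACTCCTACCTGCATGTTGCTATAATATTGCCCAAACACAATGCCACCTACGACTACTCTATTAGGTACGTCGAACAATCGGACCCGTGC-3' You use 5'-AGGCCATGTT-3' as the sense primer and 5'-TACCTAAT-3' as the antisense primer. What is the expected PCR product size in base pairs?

113 bp

The forward primer matches the template at positions 30–39.
Taking the reverse complement of TACCTAAT gives ATTAGGTA, found at positions 135–142 on the template; the primer anneals here to the top strand with its 3' end pointing upstream.
Amplicon spans positions 30–142: 113 bp.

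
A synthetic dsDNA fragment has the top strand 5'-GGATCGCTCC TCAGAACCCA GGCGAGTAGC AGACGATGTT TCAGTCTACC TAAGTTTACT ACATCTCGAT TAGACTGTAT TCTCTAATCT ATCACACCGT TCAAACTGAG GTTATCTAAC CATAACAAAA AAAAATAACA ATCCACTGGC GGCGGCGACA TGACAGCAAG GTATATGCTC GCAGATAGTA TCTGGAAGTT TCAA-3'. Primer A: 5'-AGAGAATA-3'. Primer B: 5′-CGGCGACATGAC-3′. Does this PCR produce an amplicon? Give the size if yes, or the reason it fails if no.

Primer A (AGAGAATA) has reverse complement TATTCTCT, which matches the top strand at positions 78–85; primer A anneals to the top strand there with its 3' end pointing upstream toward position 78.
Primer B (CGGCGACATGAC) matches the top strand directly at positions 153–164; it anneals to the bottom strand with its 3' end pointing downstream toward position 164.
The 3' ends diverge (primer A extends toward position 1, primer B toward position 204), so the primers never converge on a shared product.

No product — the primers' 3' ends point away from each other.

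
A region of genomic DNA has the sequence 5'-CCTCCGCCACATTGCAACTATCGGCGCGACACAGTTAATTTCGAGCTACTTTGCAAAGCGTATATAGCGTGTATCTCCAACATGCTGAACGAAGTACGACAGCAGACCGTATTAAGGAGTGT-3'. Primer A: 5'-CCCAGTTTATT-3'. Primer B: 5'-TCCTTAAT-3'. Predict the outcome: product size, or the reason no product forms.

Primer A (CCCAGTTTATT) does not match the top strand, and its reverse complement AATAAACTGGG does not match either.
With no annealing site for primer A, no amplification occurs.

No product — primer A has no binding site in the template.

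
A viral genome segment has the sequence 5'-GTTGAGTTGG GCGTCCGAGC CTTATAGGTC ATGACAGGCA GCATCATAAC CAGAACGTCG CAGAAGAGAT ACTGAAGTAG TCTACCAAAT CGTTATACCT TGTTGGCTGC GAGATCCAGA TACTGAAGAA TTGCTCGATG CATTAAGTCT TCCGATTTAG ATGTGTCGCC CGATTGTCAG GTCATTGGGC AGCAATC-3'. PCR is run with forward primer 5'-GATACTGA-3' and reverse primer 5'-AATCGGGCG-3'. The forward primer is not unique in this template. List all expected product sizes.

108 bp, 57 bp

The forward primer GATACTGA matches the top strand at positions 68–75, 119–126.
The reverse primer's reverse complement is CGCCCGATT, matching at positions 167–175.
Each forward site pairs with the reverse site to give a product ending at position 175: sizes 108, 57 bp.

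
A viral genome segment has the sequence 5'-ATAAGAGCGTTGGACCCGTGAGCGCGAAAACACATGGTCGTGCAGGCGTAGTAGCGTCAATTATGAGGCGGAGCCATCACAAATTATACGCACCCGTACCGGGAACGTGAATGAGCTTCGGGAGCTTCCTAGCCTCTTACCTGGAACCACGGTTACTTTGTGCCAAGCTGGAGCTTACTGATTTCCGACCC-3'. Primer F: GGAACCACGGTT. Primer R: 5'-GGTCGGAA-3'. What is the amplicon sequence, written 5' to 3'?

5'-GGAACCACGGTTACTTTGTGCCAAGCTGGAGCTTACTGATTTCCGACC-3'

Forward primer GGAACCACGGTT is found on the top strand at positions 143–154.
Reverse complement of the reverse primer: TTCCGACC. This occurs on the top strand at positions 183–190.
The product is the template from position 143 through 190 (48 bp).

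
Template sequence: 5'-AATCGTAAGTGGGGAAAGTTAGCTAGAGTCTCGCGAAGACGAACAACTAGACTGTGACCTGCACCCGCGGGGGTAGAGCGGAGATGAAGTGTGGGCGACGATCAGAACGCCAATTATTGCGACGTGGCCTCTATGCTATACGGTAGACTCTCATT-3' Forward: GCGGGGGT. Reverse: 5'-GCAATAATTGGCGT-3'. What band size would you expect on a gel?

54 bp

Scanning the template, GCGGGGGT occurs at positions 67–74; this primer anneals to the bottom strand there with its 3' end pointing downstream.
Reverse complement of the reverse primer: ACGCCAATTATTGC. This occurs on the top strand at positions 107–120.
Product length = (reverse-primer end) − (forward-primer start) + 1 = 120 − 67 + 1 = 54 bp.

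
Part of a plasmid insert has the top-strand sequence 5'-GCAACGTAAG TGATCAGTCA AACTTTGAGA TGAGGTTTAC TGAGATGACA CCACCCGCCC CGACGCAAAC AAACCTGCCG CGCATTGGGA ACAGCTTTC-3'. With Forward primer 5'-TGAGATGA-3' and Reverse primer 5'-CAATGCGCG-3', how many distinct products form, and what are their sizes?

The forward primer TGAGATGA matches the top strand at positions 26–33, 41–48.
The reverse primer's reverse complement is CGCGCATTG, matching at positions 79–87.
Each forward site pairs with the reverse site to give a product ending at position 87: sizes 62, 47 bp.

Two products: 62 bp, 47 bp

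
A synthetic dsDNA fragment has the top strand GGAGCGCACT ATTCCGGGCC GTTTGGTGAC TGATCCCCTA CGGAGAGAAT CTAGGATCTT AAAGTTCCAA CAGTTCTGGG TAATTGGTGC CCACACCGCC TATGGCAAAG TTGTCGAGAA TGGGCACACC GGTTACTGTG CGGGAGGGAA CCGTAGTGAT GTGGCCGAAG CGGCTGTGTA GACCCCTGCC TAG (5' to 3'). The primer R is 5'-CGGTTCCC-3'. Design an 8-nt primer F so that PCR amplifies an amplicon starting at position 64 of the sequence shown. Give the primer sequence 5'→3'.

The reverse primer's reverse complement GGGAACCG matches the template at positions 146–153; the product starts at position 64.
The forward primer is identical to the top strand over positions 64–71: GTTCCAAC.

5'-GTTCCAAC-3'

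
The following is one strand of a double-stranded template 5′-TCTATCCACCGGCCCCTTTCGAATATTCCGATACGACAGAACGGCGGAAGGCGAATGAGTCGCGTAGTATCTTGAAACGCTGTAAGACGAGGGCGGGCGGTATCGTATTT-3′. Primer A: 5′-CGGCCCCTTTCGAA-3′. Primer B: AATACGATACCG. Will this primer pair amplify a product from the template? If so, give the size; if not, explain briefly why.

Primer A (CGGCCCCTTTCGAA) matches the top strand at positions 10–23; it acts as a forward primer.
Primer B's reverse complement is CGGTATCGTATT, matching the top strand at positions 98–109; it acts as a reverse primer.
The 3' ends face each other across positions 10–109, giving a 100 bp product.

Yes — a 100 bp product.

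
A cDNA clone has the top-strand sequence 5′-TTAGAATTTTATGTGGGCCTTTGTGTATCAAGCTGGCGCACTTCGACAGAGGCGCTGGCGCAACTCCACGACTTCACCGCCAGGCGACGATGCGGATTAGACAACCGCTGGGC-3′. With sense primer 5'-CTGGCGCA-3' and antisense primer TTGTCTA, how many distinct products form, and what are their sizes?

Two products: 72 bp, 50 bp

The forward primer CTGGCGCA matches the top strand at positions 33–40, 55–62.
The reverse primer's reverse complement is TAGACAA, matching at positions 98–104.
Each forward site pairs with the reverse site to give a product ending at position 104: sizes 72, 50 bp.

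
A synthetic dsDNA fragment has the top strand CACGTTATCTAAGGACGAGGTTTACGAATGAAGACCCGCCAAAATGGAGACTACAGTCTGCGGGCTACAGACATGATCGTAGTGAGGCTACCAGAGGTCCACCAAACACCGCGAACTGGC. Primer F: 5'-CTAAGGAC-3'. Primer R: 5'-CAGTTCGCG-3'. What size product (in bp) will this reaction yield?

Forward primer CTAAGGAC is found on the top strand at positions 9–16.
Reverse complement of the reverse primer: CGCGAACTG. This occurs on the top strand at positions 110–118.
Amplicon spans positions 9–118: 110 bp.

110 bp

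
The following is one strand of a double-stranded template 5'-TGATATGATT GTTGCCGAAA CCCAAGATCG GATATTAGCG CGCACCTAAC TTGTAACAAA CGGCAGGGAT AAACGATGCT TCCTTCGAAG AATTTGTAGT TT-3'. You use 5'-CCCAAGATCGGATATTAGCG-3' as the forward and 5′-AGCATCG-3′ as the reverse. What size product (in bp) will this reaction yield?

Scanning the template, CCCAAGATCGGATATTAGCG occurs at positions 21–40; this primer anneals to the bottom strand there with its 3' end pointing downstream.
Taking the reverse complement of AGCATCG gives CGATGCT, found at positions 74–80 on the template; the primer anneals here to the top strand with its 3' end pointing upstream.
Product length = (reverse-primer end) − (forward-primer start) + 1 = 80 − 21 + 1 = 60 bp.

60 bp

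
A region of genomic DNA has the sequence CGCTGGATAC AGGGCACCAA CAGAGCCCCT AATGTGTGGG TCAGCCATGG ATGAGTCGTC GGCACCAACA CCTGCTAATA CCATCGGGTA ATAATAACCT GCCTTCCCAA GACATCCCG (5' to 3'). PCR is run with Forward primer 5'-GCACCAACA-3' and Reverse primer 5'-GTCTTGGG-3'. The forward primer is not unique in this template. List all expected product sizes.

The forward primer GCACCAACA matches the top strand at positions 14–22, 62–70.
The reverse primer's reverse complement is CCCAAGAC, matching at positions 106–113.
Each forward site pairs with the reverse site to give a product ending at position 113: sizes 100, 52 bp.

100 bp, 52 bp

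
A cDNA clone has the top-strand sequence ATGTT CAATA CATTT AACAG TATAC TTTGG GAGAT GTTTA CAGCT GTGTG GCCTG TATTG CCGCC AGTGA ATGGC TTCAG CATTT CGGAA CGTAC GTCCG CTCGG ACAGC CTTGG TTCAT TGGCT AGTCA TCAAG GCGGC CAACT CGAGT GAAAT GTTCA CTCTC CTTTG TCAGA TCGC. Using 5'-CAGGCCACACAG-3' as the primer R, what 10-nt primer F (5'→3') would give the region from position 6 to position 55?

The reverse primer's reverse complement CTGTGTGGCCTG matches the template at positions 44–55; the product starts at position 6.
The forward primer is identical to the top strand over positions 6–15: CAATACATTT.

5'-CAATACATTT-3'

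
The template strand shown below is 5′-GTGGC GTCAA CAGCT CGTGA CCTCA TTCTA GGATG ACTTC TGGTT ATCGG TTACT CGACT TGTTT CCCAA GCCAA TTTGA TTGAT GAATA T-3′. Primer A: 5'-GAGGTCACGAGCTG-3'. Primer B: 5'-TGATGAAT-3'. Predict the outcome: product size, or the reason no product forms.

Primer A (GAGGTCACGAGCTG) has reverse complement CAGCTCGTGACCTC, which matches the top strand at positions 11–24; primer A anneals to the top strand there with its 3' end pointing upstream toward position 11.
Primer B (TGATGAAT) matches the top strand directly at positions 82–89; it anneals to the bottom strand with its 3' end pointing downstream toward position 89.
The 3' ends diverge (primer A extends toward position 1, primer B toward position 91), so the primers never converge on a shared product.

No product — the primers' 3' ends point away from each other.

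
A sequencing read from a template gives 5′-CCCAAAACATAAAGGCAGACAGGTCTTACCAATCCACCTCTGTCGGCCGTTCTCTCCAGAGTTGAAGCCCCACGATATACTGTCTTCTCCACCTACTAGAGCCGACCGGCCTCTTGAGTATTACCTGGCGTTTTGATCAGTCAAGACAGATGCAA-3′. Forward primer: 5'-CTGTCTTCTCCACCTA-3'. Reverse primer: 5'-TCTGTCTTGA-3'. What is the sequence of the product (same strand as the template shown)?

The forward primer matches the template at positions 80–95.
Reverse complement of the reverse primer: TCAAGACAGA. This occurs on the top strand at positions 141–150.
The product is the template from position 80 through 150 (71 bp).

5'-CTGTCTTCTCCACCTACTAGAGCCGACCGGCCTCTTGAGTATTACCTGGCGTTTTGATCAGTCAAGACAGA-3'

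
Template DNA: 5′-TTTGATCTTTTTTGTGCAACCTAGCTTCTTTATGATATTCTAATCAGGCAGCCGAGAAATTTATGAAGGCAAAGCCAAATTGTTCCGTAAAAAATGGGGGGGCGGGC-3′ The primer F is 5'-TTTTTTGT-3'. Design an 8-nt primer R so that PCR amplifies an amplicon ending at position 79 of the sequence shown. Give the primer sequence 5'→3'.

5'-TTTGGCTT-3'

The forward primer binds at positions 8–15; the product's 3' end on the top strand is position 79.
The reverse primer anneals to the top strand over positions 72–79, i.e. to AAGCCAAA.
Its sequence written 5'→3' is the reverse complement: TTTGGCTT.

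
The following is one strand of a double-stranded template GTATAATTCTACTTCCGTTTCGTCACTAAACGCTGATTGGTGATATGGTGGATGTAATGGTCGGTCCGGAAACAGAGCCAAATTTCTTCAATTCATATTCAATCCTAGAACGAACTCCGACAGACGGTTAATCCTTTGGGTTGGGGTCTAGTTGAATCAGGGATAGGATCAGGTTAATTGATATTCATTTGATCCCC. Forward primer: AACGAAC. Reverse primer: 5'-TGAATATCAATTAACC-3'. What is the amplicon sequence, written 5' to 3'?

5'-AACGAACTCCGACAGACGGTTAATCCTTTGGGTTGGGGTCTAGTTGAATCAGGGATAGGATCAGGTTAATTGATATTCA-3'

Scanning the template, AACGAAC occurs at positions 109–115; this primer anneals to the bottom strand there with its 3' end pointing downstream.
Taking the reverse complement of TGAATATCAATTAACC gives GGTTAATTGATATTCA, found at positions 172–187 on the template; the primer anneals here to the top strand with its 3' end pointing upstream.
The product is the template from position 109 through 187 (79 bp).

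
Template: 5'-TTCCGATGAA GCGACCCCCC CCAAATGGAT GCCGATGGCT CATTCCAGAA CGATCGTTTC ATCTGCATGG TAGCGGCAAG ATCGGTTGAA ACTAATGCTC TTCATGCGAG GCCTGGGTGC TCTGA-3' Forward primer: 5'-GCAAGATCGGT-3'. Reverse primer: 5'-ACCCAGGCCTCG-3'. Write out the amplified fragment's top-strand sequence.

The forward primer matches the template at positions 76–86.
Taking the reverse complement of ACCCAGGCCTCG gives CGAGGCCTGGGT, found at positions 107–118 on the template; the primer anneals here to the top strand with its 3' end pointing upstream.
The product is the template from position 76 through 118 (43 bp).

5'-GCAAGATCGGTTGAAACTAATGCTCTTCATGCGAGGCCTGGGT-3'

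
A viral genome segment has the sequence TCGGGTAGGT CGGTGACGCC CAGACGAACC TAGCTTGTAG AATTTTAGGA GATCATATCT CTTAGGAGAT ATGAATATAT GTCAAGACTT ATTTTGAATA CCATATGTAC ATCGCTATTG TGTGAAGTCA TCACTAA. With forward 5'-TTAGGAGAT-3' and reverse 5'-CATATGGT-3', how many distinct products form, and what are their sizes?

The forward primer TTAGGAGAT matches the top strand at positions 45–53, 62–70.
The reverse primer's reverse complement is ACCATATG, matching at positions 100–107.
Each forward site pairs with the reverse site to give a product ending at position 107: sizes 63, 46 bp.

Two products: 63 bp, 46 bp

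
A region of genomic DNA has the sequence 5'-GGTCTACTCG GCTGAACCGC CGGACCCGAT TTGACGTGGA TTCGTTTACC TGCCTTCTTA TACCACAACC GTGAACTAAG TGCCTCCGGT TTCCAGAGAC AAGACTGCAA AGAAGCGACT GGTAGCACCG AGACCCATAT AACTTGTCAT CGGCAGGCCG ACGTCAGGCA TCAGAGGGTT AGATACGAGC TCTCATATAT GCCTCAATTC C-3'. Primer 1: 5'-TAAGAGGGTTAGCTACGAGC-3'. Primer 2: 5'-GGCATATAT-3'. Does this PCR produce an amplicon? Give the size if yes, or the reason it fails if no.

Primer 1 (TAAGAGGGTTAGCTACGAGC) does not match the top strand, and its reverse complement GCTCGTAGCTAACCCTCTTA does not match either.
With no annealing site for primer 1, no amplification occurs.

No product — primer 1 has no binding site in the template.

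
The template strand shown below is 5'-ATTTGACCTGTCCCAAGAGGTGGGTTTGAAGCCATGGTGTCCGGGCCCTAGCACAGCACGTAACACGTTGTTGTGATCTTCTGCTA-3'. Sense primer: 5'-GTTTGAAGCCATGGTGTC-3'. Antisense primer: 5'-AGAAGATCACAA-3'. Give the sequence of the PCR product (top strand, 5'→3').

5'-GTTTGAAGCCATGGTGTCCGGGCCCTAGCACAGCACGTAACACGTTGTTGTGATCTTCT-3'

Scanning the template, GTTTGAAGCCATGGTGTC occurs at positions 24–41; this primer anneals to the bottom strand there with its 3' end pointing downstream.
The reverse primer's reverse complement is TTGTGATCTTCT, which matches the template at positions 71–82.
The product is the template from position 24 through 82 (59 bp).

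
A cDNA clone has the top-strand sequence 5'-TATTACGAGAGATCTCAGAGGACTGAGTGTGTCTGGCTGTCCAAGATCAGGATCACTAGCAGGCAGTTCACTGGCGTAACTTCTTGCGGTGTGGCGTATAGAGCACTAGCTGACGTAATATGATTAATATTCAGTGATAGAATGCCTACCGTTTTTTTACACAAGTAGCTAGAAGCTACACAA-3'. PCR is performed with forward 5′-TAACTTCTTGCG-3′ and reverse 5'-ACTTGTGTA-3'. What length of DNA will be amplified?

Forward primer TAACTTCTTGCG is found on the top strand at positions 77–88.
Taking the reverse complement of ACTTGTGTA gives TACACAAGT, found at positions 158–166 on the template; the primer anneals here to the top strand with its 3' end pointing upstream.
The product runs from position 77 to position 166, so its length is 166 − 77 + 1 = 90 bp.

90 bp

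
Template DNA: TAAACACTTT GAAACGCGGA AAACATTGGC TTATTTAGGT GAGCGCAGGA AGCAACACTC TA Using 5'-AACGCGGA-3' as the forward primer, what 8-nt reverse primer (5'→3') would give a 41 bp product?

The forward primer binds at positions 13–20, so a 41 bp product ends at position 13 + 41 − 1 = 53.
The reverse primer anneals to the top strand over positions 46–53, i.e. to CAGGAAGC.
Its sequence written 5'→3' is the reverse complement: GCTTCCTG.

5'-GCTTCCTG-3'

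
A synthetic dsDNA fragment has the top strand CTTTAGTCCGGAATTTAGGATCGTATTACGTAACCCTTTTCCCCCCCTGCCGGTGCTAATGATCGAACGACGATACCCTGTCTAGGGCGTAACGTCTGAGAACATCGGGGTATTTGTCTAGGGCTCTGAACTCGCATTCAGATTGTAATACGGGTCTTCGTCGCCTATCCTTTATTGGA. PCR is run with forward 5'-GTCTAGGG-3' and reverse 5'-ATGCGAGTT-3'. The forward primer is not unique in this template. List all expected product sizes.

58 bp, 22 bp

The forward primer GTCTAGGG matches the top strand at positions 80–87, 116–123.
The reverse primer's reverse complement is AACTCGCAT, matching at positions 129–137.
Each forward site pairs with the reverse site to give a product ending at position 137: sizes 58, 22 bp.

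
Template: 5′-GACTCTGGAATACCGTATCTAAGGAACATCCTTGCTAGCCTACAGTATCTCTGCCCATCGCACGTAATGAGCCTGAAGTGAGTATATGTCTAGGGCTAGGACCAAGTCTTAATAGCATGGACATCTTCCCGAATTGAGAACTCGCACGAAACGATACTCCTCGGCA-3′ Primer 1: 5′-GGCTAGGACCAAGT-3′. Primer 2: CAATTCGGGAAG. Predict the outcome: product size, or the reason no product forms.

Yes — a 43 bp product.

Primer 1 (GGCTAGGACCAAGT) matches the top strand at positions 94–107; it acts as a forward primer.
Primer 2's reverse complement is CTTCCCGAATTG, matching the top strand at positions 125–136; it acts as a reverse primer.
The 3' ends face each other across positions 94–136, giving a 43 bp product.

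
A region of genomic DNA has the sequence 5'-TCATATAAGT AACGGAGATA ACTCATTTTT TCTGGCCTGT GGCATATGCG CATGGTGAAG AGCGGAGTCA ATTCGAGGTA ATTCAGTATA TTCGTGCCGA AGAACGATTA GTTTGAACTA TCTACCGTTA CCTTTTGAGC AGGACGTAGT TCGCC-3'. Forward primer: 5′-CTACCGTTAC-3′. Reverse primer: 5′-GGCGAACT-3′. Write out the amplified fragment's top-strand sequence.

Scanning the template, CTACCGTTAC occurs at positions 122–131; this primer anneals to the bottom strand there with its 3' end pointing downstream.
Reverse complement of the reverse primer: AGTTCGCC. This occurs on the top strand at positions 148–155.
The product is the template from position 122 through 155 (34 bp).

5'-CTACCGTTACCTTTTGAGCAGGACGTAGTTCGCC-3'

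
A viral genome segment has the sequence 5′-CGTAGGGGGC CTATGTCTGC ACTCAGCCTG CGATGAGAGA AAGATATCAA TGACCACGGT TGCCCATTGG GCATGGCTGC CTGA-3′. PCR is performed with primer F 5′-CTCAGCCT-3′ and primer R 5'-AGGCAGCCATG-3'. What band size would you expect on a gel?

The forward primer matches the template at positions 22–29.
Taking the reverse complement of AGGCAGCCATG gives CATGGCTGCCT, found at positions 72–82 on the template; the primer anneals here to the top strand with its 3' end pointing upstream.
Amplicon spans positions 22–82: 61 bp.

61 bp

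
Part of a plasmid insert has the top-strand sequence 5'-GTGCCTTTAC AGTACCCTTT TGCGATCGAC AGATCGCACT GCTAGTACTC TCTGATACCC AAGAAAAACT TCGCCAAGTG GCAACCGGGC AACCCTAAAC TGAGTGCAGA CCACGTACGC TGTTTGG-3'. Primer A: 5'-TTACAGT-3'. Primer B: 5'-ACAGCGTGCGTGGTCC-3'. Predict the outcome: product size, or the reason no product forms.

No product — primer B has no binding site in the template.

Primer B (ACAGCGTGCGTGGTCC) does not match the top strand, and its reverse complement GGACCACGCACGCTGT does not match either.
With no annealing site for primer B, no amplification occurs.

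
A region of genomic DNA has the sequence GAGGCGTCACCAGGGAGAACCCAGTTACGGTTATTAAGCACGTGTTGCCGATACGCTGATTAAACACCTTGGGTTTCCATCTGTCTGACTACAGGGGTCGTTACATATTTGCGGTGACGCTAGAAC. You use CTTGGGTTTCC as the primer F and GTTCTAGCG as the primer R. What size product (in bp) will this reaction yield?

Forward primer CTTGGGTTTCC is found on the top strand at positions 68–78.
Taking the reverse complement of GTTCTAGCG gives CGCTAGAAC, found at positions 118–126 on the template; the primer anneals here to the top strand with its 3' end pointing upstream.
Amplicon spans positions 68–126: 59 bp.

59 bp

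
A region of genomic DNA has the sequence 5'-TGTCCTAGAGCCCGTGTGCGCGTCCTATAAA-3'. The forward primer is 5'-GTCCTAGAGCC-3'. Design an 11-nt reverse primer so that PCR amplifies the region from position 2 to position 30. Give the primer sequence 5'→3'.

The product's 3' end on the top strand is position 30.
The reverse primer anneals to the top strand over positions 20–30, i.e. to GCGTCCTATAA.
Its sequence written 5'→3' is the reverse complement: TTATAGGACGC.

5'-TTATAGGACGC-3'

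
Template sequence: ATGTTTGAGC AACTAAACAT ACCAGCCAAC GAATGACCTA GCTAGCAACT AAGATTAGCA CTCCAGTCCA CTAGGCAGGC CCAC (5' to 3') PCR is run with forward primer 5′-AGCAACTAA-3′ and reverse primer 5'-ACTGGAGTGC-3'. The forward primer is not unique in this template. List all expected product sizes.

60 bp, 24 bp

The forward primer AGCAACTAA matches the top strand at positions 8–16, 44–52.
The reverse primer's reverse complement is GCACTCCAGT, matching at positions 58–67.
Each forward site pairs with the reverse site to give a product ending at position 67: sizes 60, 24 bp.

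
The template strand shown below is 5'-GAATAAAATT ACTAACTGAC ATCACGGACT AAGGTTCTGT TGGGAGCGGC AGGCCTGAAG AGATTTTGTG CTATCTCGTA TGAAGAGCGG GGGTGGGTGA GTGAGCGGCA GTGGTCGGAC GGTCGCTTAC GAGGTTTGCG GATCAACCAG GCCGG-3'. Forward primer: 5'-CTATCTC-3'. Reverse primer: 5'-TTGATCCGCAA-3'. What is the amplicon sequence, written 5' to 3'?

5'-CTATCTCGTATGAAGAGCGGGGGTGGGTGAGTGAGCGGCAGTGGTCGGACGGTCGCTTACGAGGTTTGCGGATCAA-3'

Scanning the template, CTATCTC occurs at positions 71–77; this primer anneals to the bottom strand there with its 3' end pointing downstream.
Taking the reverse complement of TTGATCCGCAA gives TTGCGGATCAA, found at positions 136–146 on the template; the primer anneals here to the top strand with its 3' end pointing upstream.
The product is the template from position 71 through 146 (76 bp).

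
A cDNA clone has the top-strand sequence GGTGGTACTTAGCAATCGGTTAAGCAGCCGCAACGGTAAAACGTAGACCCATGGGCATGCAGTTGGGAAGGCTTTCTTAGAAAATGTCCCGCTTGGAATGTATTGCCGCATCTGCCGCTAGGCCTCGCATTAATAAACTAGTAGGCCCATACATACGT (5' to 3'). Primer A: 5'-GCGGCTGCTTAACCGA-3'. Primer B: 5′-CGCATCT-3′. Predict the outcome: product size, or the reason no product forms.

No product — the primers' 3' ends point away from each other.

Primer A (GCGGCTGCTTAACCGA) has reverse complement TCGGTTAAGCAGCCGC, which matches the top strand at positions 16–31; primer A anneals to the top strand there with its 3' end pointing upstream toward position 16.
Primer B (CGCATCT) matches the top strand directly at positions 107–113; it anneals to the bottom strand with its 3' end pointing downstream toward position 113.
The 3' ends diverge (primer A extends toward position 1, primer B toward position 158), so the primers never converge on a shared product.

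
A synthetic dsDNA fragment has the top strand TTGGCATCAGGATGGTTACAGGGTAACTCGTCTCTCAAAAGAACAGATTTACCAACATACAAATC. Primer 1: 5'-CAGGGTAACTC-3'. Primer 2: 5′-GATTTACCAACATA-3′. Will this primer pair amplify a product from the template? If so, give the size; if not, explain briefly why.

No product — both primers anneal to the same strand and extend in the same direction.

Primer 1 (CAGGGTAACTC) matches the top strand at positions 19–29 (3' end points downstream).
Primer 2 (GATTTACCAACATA) also matches the top strand directly, at positions 46–59 — its reverse complement TATGTTGGTAAATC is not present.
Both primers anneal to the bottom strand with 3' ends pointing the same way, so neither can prime synthesis back toward the other.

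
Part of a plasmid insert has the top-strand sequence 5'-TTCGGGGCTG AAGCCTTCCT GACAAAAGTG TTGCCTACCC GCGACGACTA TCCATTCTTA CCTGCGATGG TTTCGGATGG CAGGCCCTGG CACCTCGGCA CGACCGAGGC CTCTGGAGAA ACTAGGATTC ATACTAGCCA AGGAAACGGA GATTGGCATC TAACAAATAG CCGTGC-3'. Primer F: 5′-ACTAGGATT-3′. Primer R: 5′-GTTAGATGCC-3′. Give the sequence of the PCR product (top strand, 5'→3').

5'-ACTAGGATTCATACTAGCCAAGGAAACGGAGATTGGCATCTAAC-3'

The forward primer matches the template at positions 121–129.
The reverse primer's reverse complement is GGCATCTAAC, which matches the template at positions 155–164.
The product is the template from position 121 through 164 (44 bp).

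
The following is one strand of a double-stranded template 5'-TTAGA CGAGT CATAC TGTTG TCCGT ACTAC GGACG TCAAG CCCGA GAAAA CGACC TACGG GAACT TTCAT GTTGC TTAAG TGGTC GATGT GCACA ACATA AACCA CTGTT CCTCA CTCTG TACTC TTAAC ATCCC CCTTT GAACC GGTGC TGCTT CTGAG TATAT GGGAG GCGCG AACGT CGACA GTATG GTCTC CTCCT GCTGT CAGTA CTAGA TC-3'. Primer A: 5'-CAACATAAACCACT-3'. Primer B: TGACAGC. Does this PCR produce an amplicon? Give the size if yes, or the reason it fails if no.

Primer A (CAACATAAACCACT) matches the top strand at positions 94–107; it acts as a forward primer.
Primer B's reverse complement is GCTGTCA, matching the top strand at positions 201–207; it acts as a reverse primer.
The 3' ends face each other across positions 94–207, giving a 114 bp product.

Yes — a 114 bp product.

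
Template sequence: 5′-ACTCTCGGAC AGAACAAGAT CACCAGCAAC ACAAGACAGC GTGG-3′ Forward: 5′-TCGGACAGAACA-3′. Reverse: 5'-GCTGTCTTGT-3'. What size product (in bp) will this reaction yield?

Scanning the template, TCGGACAGAACA occurs at positions 5–16; this primer anneals to the bottom strand there with its 3' end pointing downstream.
The reverse primer's reverse complement is ACAAGACAGC, which matches the template at positions 31–40.
The product runs from position 5 to position 40, so its length is 40 − 5 + 1 = 36 bp.

36 bp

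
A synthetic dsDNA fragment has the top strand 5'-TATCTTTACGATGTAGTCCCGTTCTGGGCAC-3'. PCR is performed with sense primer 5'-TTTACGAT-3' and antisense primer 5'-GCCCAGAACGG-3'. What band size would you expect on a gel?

25 bp

Forward primer TTTACGAT is found on the top strand at positions 5–12.
Taking the reverse complement of GCCCAGAACGG gives CCGTTCTGGGC, found at positions 19–29 on the template; the primer anneals here to the top strand with its 3' end pointing upstream.
Amplicon spans positions 5–29: 25 bp.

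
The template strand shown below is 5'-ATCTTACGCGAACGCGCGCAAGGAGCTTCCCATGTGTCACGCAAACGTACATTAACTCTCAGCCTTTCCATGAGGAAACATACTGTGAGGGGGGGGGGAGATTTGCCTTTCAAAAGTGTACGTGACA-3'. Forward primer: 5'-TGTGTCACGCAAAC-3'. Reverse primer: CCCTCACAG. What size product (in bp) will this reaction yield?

Forward primer TGTGTCACGCAAAC is found on the top strand at positions 33–46.
Taking the reverse complement of CCCTCACAG gives CTGTGAGGG, found at positions 83–91 on the template; the primer anneals here to the top strand with its 3' end pointing upstream.
Amplicon spans positions 33–91: 59 bp.

59 bp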